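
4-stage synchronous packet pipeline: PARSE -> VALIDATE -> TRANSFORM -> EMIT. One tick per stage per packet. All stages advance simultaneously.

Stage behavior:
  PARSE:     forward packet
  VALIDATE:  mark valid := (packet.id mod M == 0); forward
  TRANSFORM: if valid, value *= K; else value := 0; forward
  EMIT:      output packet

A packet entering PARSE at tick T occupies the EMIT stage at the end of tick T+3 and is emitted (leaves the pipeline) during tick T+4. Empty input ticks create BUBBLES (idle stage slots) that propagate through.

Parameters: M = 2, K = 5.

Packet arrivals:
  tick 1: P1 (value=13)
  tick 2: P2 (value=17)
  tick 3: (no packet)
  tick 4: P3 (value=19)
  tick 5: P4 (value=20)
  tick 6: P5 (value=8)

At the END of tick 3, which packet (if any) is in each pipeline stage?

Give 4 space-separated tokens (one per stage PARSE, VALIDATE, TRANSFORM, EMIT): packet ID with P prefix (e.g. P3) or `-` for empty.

Tick 1: [PARSE:P1(v=13,ok=F), VALIDATE:-, TRANSFORM:-, EMIT:-] out:-; in:P1
Tick 2: [PARSE:P2(v=17,ok=F), VALIDATE:P1(v=13,ok=F), TRANSFORM:-, EMIT:-] out:-; in:P2
Tick 3: [PARSE:-, VALIDATE:P2(v=17,ok=T), TRANSFORM:P1(v=0,ok=F), EMIT:-] out:-; in:-
At end of tick 3: ['-', 'P2', 'P1', '-']

Answer: - P2 P1 -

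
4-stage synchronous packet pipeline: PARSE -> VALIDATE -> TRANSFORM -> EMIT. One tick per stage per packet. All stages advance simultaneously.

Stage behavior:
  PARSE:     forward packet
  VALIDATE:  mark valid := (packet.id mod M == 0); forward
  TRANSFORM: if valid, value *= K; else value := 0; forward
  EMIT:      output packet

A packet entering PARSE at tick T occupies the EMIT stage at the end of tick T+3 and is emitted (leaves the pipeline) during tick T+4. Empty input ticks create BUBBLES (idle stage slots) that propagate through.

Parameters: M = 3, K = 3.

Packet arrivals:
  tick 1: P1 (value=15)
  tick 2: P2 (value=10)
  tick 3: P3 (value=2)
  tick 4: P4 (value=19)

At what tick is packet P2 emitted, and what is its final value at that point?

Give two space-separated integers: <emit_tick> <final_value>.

Answer: 6 0

Derivation:
Tick 1: [PARSE:P1(v=15,ok=F), VALIDATE:-, TRANSFORM:-, EMIT:-] out:-; in:P1
Tick 2: [PARSE:P2(v=10,ok=F), VALIDATE:P1(v=15,ok=F), TRANSFORM:-, EMIT:-] out:-; in:P2
Tick 3: [PARSE:P3(v=2,ok=F), VALIDATE:P2(v=10,ok=F), TRANSFORM:P1(v=0,ok=F), EMIT:-] out:-; in:P3
Tick 4: [PARSE:P4(v=19,ok=F), VALIDATE:P3(v=2,ok=T), TRANSFORM:P2(v=0,ok=F), EMIT:P1(v=0,ok=F)] out:-; in:P4
Tick 5: [PARSE:-, VALIDATE:P4(v=19,ok=F), TRANSFORM:P3(v=6,ok=T), EMIT:P2(v=0,ok=F)] out:P1(v=0); in:-
Tick 6: [PARSE:-, VALIDATE:-, TRANSFORM:P4(v=0,ok=F), EMIT:P3(v=6,ok=T)] out:P2(v=0); in:-
Tick 7: [PARSE:-, VALIDATE:-, TRANSFORM:-, EMIT:P4(v=0,ok=F)] out:P3(v=6); in:-
Tick 8: [PARSE:-, VALIDATE:-, TRANSFORM:-, EMIT:-] out:P4(v=0); in:-
P2: arrives tick 2, valid=False (id=2, id%3=2), emit tick 6, final value 0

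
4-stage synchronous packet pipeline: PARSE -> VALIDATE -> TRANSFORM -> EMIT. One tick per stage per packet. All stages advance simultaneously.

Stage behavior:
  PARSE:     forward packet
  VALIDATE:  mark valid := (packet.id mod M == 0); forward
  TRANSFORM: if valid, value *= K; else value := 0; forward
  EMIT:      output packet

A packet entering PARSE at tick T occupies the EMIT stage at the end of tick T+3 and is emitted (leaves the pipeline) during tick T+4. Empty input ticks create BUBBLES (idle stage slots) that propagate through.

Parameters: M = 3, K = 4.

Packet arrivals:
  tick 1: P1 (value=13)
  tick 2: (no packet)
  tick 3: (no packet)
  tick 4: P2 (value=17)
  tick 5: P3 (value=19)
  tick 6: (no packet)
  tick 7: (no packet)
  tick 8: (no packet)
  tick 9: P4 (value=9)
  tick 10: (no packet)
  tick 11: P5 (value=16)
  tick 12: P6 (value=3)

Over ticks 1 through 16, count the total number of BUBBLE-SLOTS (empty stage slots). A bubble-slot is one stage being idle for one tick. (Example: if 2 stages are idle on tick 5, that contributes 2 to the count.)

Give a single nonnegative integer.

Tick 1: [PARSE:P1(v=13,ok=F), VALIDATE:-, TRANSFORM:-, EMIT:-] out:-; bubbles=3
Tick 2: [PARSE:-, VALIDATE:P1(v=13,ok=F), TRANSFORM:-, EMIT:-] out:-; bubbles=3
Tick 3: [PARSE:-, VALIDATE:-, TRANSFORM:P1(v=0,ok=F), EMIT:-] out:-; bubbles=3
Tick 4: [PARSE:P2(v=17,ok=F), VALIDATE:-, TRANSFORM:-, EMIT:P1(v=0,ok=F)] out:-; bubbles=2
Tick 5: [PARSE:P3(v=19,ok=F), VALIDATE:P2(v=17,ok=F), TRANSFORM:-, EMIT:-] out:P1(v=0); bubbles=2
Tick 6: [PARSE:-, VALIDATE:P3(v=19,ok=T), TRANSFORM:P2(v=0,ok=F), EMIT:-] out:-; bubbles=2
Tick 7: [PARSE:-, VALIDATE:-, TRANSFORM:P3(v=76,ok=T), EMIT:P2(v=0,ok=F)] out:-; bubbles=2
Tick 8: [PARSE:-, VALIDATE:-, TRANSFORM:-, EMIT:P3(v=76,ok=T)] out:P2(v=0); bubbles=3
Tick 9: [PARSE:P4(v=9,ok=F), VALIDATE:-, TRANSFORM:-, EMIT:-] out:P3(v=76); bubbles=3
Tick 10: [PARSE:-, VALIDATE:P4(v=9,ok=F), TRANSFORM:-, EMIT:-] out:-; bubbles=3
Tick 11: [PARSE:P5(v=16,ok=F), VALIDATE:-, TRANSFORM:P4(v=0,ok=F), EMIT:-] out:-; bubbles=2
Tick 12: [PARSE:P6(v=3,ok=F), VALIDATE:P5(v=16,ok=F), TRANSFORM:-, EMIT:P4(v=0,ok=F)] out:-; bubbles=1
Tick 13: [PARSE:-, VALIDATE:P6(v=3,ok=T), TRANSFORM:P5(v=0,ok=F), EMIT:-] out:P4(v=0); bubbles=2
Tick 14: [PARSE:-, VALIDATE:-, TRANSFORM:P6(v=12,ok=T), EMIT:P5(v=0,ok=F)] out:-; bubbles=2
Tick 15: [PARSE:-, VALIDATE:-, TRANSFORM:-, EMIT:P6(v=12,ok=T)] out:P5(v=0); bubbles=3
Tick 16: [PARSE:-, VALIDATE:-, TRANSFORM:-, EMIT:-] out:P6(v=12); bubbles=4
Total bubble-slots: 40

Answer: 40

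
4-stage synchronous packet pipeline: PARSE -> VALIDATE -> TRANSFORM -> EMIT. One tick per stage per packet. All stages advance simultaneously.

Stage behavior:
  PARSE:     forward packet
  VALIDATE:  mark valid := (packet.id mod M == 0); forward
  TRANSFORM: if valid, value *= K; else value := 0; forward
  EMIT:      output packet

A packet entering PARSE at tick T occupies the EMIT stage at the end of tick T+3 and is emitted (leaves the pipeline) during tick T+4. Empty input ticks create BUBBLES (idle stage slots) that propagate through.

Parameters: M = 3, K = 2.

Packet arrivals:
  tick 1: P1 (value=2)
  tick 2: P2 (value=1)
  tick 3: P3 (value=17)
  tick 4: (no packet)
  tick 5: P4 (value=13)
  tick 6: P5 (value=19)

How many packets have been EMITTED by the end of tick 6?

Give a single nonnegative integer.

Tick 1: [PARSE:P1(v=2,ok=F), VALIDATE:-, TRANSFORM:-, EMIT:-] out:-; in:P1
Tick 2: [PARSE:P2(v=1,ok=F), VALIDATE:P1(v=2,ok=F), TRANSFORM:-, EMIT:-] out:-; in:P2
Tick 3: [PARSE:P3(v=17,ok=F), VALIDATE:P2(v=1,ok=F), TRANSFORM:P1(v=0,ok=F), EMIT:-] out:-; in:P3
Tick 4: [PARSE:-, VALIDATE:P3(v=17,ok=T), TRANSFORM:P2(v=0,ok=F), EMIT:P1(v=0,ok=F)] out:-; in:-
Tick 5: [PARSE:P4(v=13,ok=F), VALIDATE:-, TRANSFORM:P3(v=34,ok=T), EMIT:P2(v=0,ok=F)] out:P1(v=0); in:P4
Tick 6: [PARSE:P5(v=19,ok=F), VALIDATE:P4(v=13,ok=F), TRANSFORM:-, EMIT:P3(v=34,ok=T)] out:P2(v=0); in:P5
Emitted by tick 6: ['P1', 'P2']

Answer: 2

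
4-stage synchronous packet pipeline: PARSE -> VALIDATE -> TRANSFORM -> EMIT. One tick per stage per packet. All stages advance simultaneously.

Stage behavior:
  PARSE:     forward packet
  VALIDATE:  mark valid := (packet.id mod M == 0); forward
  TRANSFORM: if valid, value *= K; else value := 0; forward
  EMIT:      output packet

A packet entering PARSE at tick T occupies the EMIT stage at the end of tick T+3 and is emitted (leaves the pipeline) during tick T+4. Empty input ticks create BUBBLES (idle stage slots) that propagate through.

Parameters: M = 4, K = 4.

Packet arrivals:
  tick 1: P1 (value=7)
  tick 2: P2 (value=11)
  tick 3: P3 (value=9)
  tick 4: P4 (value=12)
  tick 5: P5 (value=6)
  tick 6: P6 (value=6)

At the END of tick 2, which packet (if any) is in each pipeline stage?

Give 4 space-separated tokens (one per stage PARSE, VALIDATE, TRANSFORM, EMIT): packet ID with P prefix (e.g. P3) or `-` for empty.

Answer: P2 P1 - -

Derivation:
Tick 1: [PARSE:P1(v=7,ok=F), VALIDATE:-, TRANSFORM:-, EMIT:-] out:-; in:P1
Tick 2: [PARSE:P2(v=11,ok=F), VALIDATE:P1(v=7,ok=F), TRANSFORM:-, EMIT:-] out:-; in:P2
At end of tick 2: ['P2', 'P1', '-', '-']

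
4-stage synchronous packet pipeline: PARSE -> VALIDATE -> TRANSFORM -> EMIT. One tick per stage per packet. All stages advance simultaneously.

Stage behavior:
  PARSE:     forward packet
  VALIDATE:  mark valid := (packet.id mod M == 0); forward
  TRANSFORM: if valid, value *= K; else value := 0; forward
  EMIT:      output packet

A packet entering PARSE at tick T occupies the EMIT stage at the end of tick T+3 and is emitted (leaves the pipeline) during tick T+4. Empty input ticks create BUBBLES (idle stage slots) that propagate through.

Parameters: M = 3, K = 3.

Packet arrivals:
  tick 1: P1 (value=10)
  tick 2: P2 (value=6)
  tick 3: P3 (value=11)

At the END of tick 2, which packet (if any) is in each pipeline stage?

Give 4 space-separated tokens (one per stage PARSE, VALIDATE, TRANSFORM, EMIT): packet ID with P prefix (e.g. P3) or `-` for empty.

Answer: P2 P1 - -

Derivation:
Tick 1: [PARSE:P1(v=10,ok=F), VALIDATE:-, TRANSFORM:-, EMIT:-] out:-; in:P1
Tick 2: [PARSE:P2(v=6,ok=F), VALIDATE:P1(v=10,ok=F), TRANSFORM:-, EMIT:-] out:-; in:P2
At end of tick 2: ['P2', 'P1', '-', '-']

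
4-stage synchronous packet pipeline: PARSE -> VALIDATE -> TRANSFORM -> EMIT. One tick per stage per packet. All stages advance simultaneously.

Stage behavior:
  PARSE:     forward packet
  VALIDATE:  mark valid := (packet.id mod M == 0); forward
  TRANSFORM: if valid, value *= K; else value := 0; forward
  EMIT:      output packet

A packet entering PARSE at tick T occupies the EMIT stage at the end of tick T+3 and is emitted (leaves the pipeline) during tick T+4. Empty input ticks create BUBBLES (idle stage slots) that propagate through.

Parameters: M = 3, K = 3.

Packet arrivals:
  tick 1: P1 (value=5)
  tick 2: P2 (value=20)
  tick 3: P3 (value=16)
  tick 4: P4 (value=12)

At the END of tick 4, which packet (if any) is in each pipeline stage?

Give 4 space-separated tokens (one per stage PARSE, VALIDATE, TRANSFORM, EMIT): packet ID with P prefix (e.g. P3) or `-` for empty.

Answer: P4 P3 P2 P1

Derivation:
Tick 1: [PARSE:P1(v=5,ok=F), VALIDATE:-, TRANSFORM:-, EMIT:-] out:-; in:P1
Tick 2: [PARSE:P2(v=20,ok=F), VALIDATE:P1(v=5,ok=F), TRANSFORM:-, EMIT:-] out:-; in:P2
Tick 3: [PARSE:P3(v=16,ok=F), VALIDATE:P2(v=20,ok=F), TRANSFORM:P1(v=0,ok=F), EMIT:-] out:-; in:P3
Tick 4: [PARSE:P4(v=12,ok=F), VALIDATE:P3(v=16,ok=T), TRANSFORM:P2(v=0,ok=F), EMIT:P1(v=0,ok=F)] out:-; in:P4
At end of tick 4: ['P4', 'P3', 'P2', 'P1']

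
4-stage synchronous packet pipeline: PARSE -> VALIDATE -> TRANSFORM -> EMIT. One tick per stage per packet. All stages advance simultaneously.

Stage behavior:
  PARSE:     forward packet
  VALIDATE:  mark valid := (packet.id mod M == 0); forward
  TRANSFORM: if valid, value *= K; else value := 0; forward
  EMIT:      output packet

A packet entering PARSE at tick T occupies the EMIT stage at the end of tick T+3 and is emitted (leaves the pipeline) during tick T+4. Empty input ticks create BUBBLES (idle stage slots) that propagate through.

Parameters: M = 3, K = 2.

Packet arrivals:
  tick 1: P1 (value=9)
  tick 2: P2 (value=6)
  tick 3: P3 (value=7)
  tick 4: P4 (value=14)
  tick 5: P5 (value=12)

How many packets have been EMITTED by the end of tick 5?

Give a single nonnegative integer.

Answer: 1

Derivation:
Tick 1: [PARSE:P1(v=9,ok=F), VALIDATE:-, TRANSFORM:-, EMIT:-] out:-; in:P1
Tick 2: [PARSE:P2(v=6,ok=F), VALIDATE:P1(v=9,ok=F), TRANSFORM:-, EMIT:-] out:-; in:P2
Tick 3: [PARSE:P3(v=7,ok=F), VALIDATE:P2(v=6,ok=F), TRANSFORM:P1(v=0,ok=F), EMIT:-] out:-; in:P3
Tick 4: [PARSE:P4(v=14,ok=F), VALIDATE:P3(v=7,ok=T), TRANSFORM:P2(v=0,ok=F), EMIT:P1(v=0,ok=F)] out:-; in:P4
Tick 5: [PARSE:P5(v=12,ok=F), VALIDATE:P4(v=14,ok=F), TRANSFORM:P3(v=14,ok=T), EMIT:P2(v=0,ok=F)] out:P1(v=0); in:P5
Emitted by tick 5: ['P1']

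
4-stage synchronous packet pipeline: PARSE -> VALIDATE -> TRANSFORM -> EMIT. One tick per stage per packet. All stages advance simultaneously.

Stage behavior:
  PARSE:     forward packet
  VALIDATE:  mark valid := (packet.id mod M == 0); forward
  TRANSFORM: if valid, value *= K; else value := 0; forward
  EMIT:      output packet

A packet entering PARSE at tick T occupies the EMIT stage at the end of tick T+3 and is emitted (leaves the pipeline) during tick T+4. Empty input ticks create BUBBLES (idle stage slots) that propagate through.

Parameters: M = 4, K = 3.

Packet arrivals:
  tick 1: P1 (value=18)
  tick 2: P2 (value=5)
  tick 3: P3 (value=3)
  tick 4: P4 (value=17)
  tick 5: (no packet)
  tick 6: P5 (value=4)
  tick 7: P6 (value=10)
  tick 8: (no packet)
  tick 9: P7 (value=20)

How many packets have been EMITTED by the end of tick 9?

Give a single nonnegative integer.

Tick 1: [PARSE:P1(v=18,ok=F), VALIDATE:-, TRANSFORM:-, EMIT:-] out:-; in:P1
Tick 2: [PARSE:P2(v=5,ok=F), VALIDATE:P1(v=18,ok=F), TRANSFORM:-, EMIT:-] out:-; in:P2
Tick 3: [PARSE:P3(v=3,ok=F), VALIDATE:P2(v=5,ok=F), TRANSFORM:P1(v=0,ok=F), EMIT:-] out:-; in:P3
Tick 4: [PARSE:P4(v=17,ok=F), VALIDATE:P3(v=3,ok=F), TRANSFORM:P2(v=0,ok=F), EMIT:P1(v=0,ok=F)] out:-; in:P4
Tick 5: [PARSE:-, VALIDATE:P4(v=17,ok=T), TRANSFORM:P3(v=0,ok=F), EMIT:P2(v=0,ok=F)] out:P1(v=0); in:-
Tick 6: [PARSE:P5(v=4,ok=F), VALIDATE:-, TRANSFORM:P4(v=51,ok=T), EMIT:P3(v=0,ok=F)] out:P2(v=0); in:P5
Tick 7: [PARSE:P6(v=10,ok=F), VALIDATE:P5(v=4,ok=F), TRANSFORM:-, EMIT:P4(v=51,ok=T)] out:P3(v=0); in:P6
Tick 8: [PARSE:-, VALIDATE:P6(v=10,ok=F), TRANSFORM:P5(v=0,ok=F), EMIT:-] out:P4(v=51); in:-
Tick 9: [PARSE:P7(v=20,ok=F), VALIDATE:-, TRANSFORM:P6(v=0,ok=F), EMIT:P5(v=0,ok=F)] out:-; in:P7
Emitted by tick 9: ['P1', 'P2', 'P3', 'P4']

Answer: 4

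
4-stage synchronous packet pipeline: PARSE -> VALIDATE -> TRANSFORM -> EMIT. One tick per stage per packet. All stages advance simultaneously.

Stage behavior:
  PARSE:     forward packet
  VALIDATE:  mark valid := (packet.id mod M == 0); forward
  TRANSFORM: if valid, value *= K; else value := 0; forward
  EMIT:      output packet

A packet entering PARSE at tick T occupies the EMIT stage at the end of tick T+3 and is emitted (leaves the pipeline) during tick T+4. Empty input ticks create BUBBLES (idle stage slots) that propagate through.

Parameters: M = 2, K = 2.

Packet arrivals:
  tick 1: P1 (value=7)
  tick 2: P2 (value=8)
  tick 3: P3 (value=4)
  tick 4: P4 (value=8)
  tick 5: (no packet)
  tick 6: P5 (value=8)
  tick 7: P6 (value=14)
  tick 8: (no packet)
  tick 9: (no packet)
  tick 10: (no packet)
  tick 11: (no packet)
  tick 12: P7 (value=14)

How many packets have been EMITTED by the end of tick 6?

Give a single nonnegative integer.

Tick 1: [PARSE:P1(v=7,ok=F), VALIDATE:-, TRANSFORM:-, EMIT:-] out:-; in:P1
Tick 2: [PARSE:P2(v=8,ok=F), VALIDATE:P1(v=7,ok=F), TRANSFORM:-, EMIT:-] out:-; in:P2
Tick 3: [PARSE:P3(v=4,ok=F), VALIDATE:P2(v=8,ok=T), TRANSFORM:P1(v=0,ok=F), EMIT:-] out:-; in:P3
Tick 4: [PARSE:P4(v=8,ok=F), VALIDATE:P3(v=4,ok=F), TRANSFORM:P2(v=16,ok=T), EMIT:P1(v=0,ok=F)] out:-; in:P4
Tick 5: [PARSE:-, VALIDATE:P4(v=8,ok=T), TRANSFORM:P3(v=0,ok=F), EMIT:P2(v=16,ok=T)] out:P1(v=0); in:-
Tick 6: [PARSE:P5(v=8,ok=F), VALIDATE:-, TRANSFORM:P4(v=16,ok=T), EMIT:P3(v=0,ok=F)] out:P2(v=16); in:P5
Emitted by tick 6: ['P1', 'P2']

Answer: 2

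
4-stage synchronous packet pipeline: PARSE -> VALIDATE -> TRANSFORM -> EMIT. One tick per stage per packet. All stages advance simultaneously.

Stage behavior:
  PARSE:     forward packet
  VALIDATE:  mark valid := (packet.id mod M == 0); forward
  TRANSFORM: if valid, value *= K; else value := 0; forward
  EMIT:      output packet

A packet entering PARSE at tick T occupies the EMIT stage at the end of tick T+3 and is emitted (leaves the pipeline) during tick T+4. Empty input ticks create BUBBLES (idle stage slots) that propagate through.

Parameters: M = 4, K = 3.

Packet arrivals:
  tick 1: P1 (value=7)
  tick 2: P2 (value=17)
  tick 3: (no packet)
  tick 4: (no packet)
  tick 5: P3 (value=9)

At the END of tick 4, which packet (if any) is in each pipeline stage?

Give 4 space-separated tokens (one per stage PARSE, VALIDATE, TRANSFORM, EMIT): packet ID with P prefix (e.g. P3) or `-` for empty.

Answer: - - P2 P1

Derivation:
Tick 1: [PARSE:P1(v=7,ok=F), VALIDATE:-, TRANSFORM:-, EMIT:-] out:-; in:P1
Tick 2: [PARSE:P2(v=17,ok=F), VALIDATE:P1(v=7,ok=F), TRANSFORM:-, EMIT:-] out:-; in:P2
Tick 3: [PARSE:-, VALIDATE:P2(v=17,ok=F), TRANSFORM:P1(v=0,ok=F), EMIT:-] out:-; in:-
Tick 4: [PARSE:-, VALIDATE:-, TRANSFORM:P2(v=0,ok=F), EMIT:P1(v=0,ok=F)] out:-; in:-
At end of tick 4: ['-', '-', 'P2', 'P1']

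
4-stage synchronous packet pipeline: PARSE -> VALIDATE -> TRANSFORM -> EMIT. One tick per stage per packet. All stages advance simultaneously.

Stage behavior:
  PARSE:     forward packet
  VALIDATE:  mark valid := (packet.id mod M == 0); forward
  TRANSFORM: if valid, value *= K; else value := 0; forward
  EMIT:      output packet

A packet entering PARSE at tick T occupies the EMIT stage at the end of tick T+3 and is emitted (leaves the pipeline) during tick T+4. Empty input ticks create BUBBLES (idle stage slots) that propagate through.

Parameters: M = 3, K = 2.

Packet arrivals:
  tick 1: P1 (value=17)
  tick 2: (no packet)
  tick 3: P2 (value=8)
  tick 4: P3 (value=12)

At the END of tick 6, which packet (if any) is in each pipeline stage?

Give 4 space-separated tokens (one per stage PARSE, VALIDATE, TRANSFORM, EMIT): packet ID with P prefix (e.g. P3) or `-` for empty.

Answer: - - P3 P2

Derivation:
Tick 1: [PARSE:P1(v=17,ok=F), VALIDATE:-, TRANSFORM:-, EMIT:-] out:-; in:P1
Tick 2: [PARSE:-, VALIDATE:P1(v=17,ok=F), TRANSFORM:-, EMIT:-] out:-; in:-
Tick 3: [PARSE:P2(v=8,ok=F), VALIDATE:-, TRANSFORM:P1(v=0,ok=F), EMIT:-] out:-; in:P2
Tick 4: [PARSE:P3(v=12,ok=F), VALIDATE:P2(v=8,ok=F), TRANSFORM:-, EMIT:P1(v=0,ok=F)] out:-; in:P3
Tick 5: [PARSE:-, VALIDATE:P3(v=12,ok=T), TRANSFORM:P2(v=0,ok=F), EMIT:-] out:P1(v=0); in:-
Tick 6: [PARSE:-, VALIDATE:-, TRANSFORM:P3(v=24,ok=T), EMIT:P2(v=0,ok=F)] out:-; in:-
At end of tick 6: ['-', '-', 'P3', 'P2']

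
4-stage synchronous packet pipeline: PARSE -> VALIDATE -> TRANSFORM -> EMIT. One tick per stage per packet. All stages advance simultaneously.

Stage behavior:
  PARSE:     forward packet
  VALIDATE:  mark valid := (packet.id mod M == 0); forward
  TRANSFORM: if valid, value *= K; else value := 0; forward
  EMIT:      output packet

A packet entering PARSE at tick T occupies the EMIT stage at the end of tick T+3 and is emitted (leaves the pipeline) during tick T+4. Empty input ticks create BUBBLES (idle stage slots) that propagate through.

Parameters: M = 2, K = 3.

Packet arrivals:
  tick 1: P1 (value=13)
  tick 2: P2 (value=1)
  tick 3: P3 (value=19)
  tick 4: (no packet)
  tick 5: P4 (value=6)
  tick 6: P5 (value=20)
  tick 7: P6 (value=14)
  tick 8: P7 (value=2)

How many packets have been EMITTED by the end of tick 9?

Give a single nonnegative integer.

Tick 1: [PARSE:P1(v=13,ok=F), VALIDATE:-, TRANSFORM:-, EMIT:-] out:-; in:P1
Tick 2: [PARSE:P2(v=1,ok=F), VALIDATE:P1(v=13,ok=F), TRANSFORM:-, EMIT:-] out:-; in:P2
Tick 3: [PARSE:P3(v=19,ok=F), VALIDATE:P2(v=1,ok=T), TRANSFORM:P1(v=0,ok=F), EMIT:-] out:-; in:P3
Tick 4: [PARSE:-, VALIDATE:P3(v=19,ok=F), TRANSFORM:P2(v=3,ok=T), EMIT:P1(v=0,ok=F)] out:-; in:-
Tick 5: [PARSE:P4(v=6,ok=F), VALIDATE:-, TRANSFORM:P3(v=0,ok=F), EMIT:P2(v=3,ok=T)] out:P1(v=0); in:P4
Tick 6: [PARSE:P5(v=20,ok=F), VALIDATE:P4(v=6,ok=T), TRANSFORM:-, EMIT:P3(v=0,ok=F)] out:P2(v=3); in:P5
Tick 7: [PARSE:P6(v=14,ok=F), VALIDATE:P5(v=20,ok=F), TRANSFORM:P4(v=18,ok=T), EMIT:-] out:P3(v=0); in:P6
Tick 8: [PARSE:P7(v=2,ok=F), VALIDATE:P6(v=14,ok=T), TRANSFORM:P5(v=0,ok=F), EMIT:P4(v=18,ok=T)] out:-; in:P7
Tick 9: [PARSE:-, VALIDATE:P7(v=2,ok=F), TRANSFORM:P6(v=42,ok=T), EMIT:P5(v=0,ok=F)] out:P4(v=18); in:-
Emitted by tick 9: ['P1', 'P2', 'P3', 'P4']

Answer: 4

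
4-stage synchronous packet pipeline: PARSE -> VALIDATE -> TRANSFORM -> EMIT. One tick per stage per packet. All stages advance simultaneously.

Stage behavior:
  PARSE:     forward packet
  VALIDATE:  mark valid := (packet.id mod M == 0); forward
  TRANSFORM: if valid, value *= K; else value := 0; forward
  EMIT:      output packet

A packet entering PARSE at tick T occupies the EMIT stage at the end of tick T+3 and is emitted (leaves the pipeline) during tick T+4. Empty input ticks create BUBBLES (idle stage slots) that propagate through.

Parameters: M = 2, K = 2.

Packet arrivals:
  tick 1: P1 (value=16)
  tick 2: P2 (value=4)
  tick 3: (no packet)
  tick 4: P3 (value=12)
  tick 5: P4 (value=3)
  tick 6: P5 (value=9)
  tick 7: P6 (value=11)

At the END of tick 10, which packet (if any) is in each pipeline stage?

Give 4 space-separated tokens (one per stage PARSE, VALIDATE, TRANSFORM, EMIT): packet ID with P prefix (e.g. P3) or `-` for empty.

Tick 1: [PARSE:P1(v=16,ok=F), VALIDATE:-, TRANSFORM:-, EMIT:-] out:-; in:P1
Tick 2: [PARSE:P2(v=4,ok=F), VALIDATE:P1(v=16,ok=F), TRANSFORM:-, EMIT:-] out:-; in:P2
Tick 3: [PARSE:-, VALIDATE:P2(v=4,ok=T), TRANSFORM:P1(v=0,ok=F), EMIT:-] out:-; in:-
Tick 4: [PARSE:P3(v=12,ok=F), VALIDATE:-, TRANSFORM:P2(v=8,ok=T), EMIT:P1(v=0,ok=F)] out:-; in:P3
Tick 5: [PARSE:P4(v=3,ok=F), VALIDATE:P3(v=12,ok=F), TRANSFORM:-, EMIT:P2(v=8,ok=T)] out:P1(v=0); in:P4
Tick 6: [PARSE:P5(v=9,ok=F), VALIDATE:P4(v=3,ok=T), TRANSFORM:P3(v=0,ok=F), EMIT:-] out:P2(v=8); in:P5
Tick 7: [PARSE:P6(v=11,ok=F), VALIDATE:P5(v=9,ok=F), TRANSFORM:P4(v=6,ok=T), EMIT:P3(v=0,ok=F)] out:-; in:P6
Tick 8: [PARSE:-, VALIDATE:P6(v=11,ok=T), TRANSFORM:P5(v=0,ok=F), EMIT:P4(v=6,ok=T)] out:P3(v=0); in:-
Tick 9: [PARSE:-, VALIDATE:-, TRANSFORM:P6(v=22,ok=T), EMIT:P5(v=0,ok=F)] out:P4(v=6); in:-
Tick 10: [PARSE:-, VALIDATE:-, TRANSFORM:-, EMIT:P6(v=22,ok=T)] out:P5(v=0); in:-
At end of tick 10: ['-', '-', '-', 'P6']

Answer: - - - P6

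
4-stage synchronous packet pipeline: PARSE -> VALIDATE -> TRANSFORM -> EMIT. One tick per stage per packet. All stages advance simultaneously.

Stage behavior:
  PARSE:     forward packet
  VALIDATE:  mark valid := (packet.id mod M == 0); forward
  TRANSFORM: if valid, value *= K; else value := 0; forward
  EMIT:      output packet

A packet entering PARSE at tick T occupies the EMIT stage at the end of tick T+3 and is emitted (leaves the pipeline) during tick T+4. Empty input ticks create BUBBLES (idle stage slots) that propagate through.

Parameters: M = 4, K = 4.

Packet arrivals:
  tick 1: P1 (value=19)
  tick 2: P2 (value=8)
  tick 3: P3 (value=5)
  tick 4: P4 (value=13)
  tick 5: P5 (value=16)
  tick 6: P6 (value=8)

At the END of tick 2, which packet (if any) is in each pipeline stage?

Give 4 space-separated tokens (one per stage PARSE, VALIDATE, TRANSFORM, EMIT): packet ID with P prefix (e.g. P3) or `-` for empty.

Answer: P2 P1 - -

Derivation:
Tick 1: [PARSE:P1(v=19,ok=F), VALIDATE:-, TRANSFORM:-, EMIT:-] out:-; in:P1
Tick 2: [PARSE:P2(v=8,ok=F), VALIDATE:P1(v=19,ok=F), TRANSFORM:-, EMIT:-] out:-; in:P2
At end of tick 2: ['P2', 'P1', '-', '-']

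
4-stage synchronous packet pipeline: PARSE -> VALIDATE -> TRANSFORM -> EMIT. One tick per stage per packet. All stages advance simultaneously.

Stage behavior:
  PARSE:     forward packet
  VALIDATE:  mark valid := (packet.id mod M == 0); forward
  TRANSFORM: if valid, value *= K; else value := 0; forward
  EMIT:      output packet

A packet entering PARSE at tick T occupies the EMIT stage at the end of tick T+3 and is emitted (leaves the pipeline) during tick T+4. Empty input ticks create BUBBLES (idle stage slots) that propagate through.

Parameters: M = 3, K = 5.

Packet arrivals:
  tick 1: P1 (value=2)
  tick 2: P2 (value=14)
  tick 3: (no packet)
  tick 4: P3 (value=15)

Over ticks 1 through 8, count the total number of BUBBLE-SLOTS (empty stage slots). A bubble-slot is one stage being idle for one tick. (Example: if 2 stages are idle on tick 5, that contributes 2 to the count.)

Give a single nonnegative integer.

Tick 1: [PARSE:P1(v=2,ok=F), VALIDATE:-, TRANSFORM:-, EMIT:-] out:-; bubbles=3
Tick 2: [PARSE:P2(v=14,ok=F), VALIDATE:P1(v=2,ok=F), TRANSFORM:-, EMIT:-] out:-; bubbles=2
Tick 3: [PARSE:-, VALIDATE:P2(v=14,ok=F), TRANSFORM:P1(v=0,ok=F), EMIT:-] out:-; bubbles=2
Tick 4: [PARSE:P3(v=15,ok=F), VALIDATE:-, TRANSFORM:P2(v=0,ok=F), EMIT:P1(v=0,ok=F)] out:-; bubbles=1
Tick 5: [PARSE:-, VALIDATE:P3(v=15,ok=T), TRANSFORM:-, EMIT:P2(v=0,ok=F)] out:P1(v=0); bubbles=2
Tick 6: [PARSE:-, VALIDATE:-, TRANSFORM:P3(v=75,ok=T), EMIT:-] out:P2(v=0); bubbles=3
Tick 7: [PARSE:-, VALIDATE:-, TRANSFORM:-, EMIT:P3(v=75,ok=T)] out:-; bubbles=3
Tick 8: [PARSE:-, VALIDATE:-, TRANSFORM:-, EMIT:-] out:P3(v=75); bubbles=4
Total bubble-slots: 20

Answer: 20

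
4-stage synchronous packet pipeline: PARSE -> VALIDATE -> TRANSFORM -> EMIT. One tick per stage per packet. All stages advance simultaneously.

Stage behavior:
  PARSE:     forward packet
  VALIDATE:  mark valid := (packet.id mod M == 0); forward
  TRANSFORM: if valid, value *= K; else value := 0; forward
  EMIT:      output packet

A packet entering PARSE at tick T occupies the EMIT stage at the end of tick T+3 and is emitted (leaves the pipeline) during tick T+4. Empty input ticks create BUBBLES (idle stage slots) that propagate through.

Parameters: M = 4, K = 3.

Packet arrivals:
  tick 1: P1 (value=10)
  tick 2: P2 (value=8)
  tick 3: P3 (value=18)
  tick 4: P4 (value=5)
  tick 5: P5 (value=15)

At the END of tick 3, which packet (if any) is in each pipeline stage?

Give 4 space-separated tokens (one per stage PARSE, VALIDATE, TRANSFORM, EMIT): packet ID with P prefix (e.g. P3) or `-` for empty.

Answer: P3 P2 P1 -

Derivation:
Tick 1: [PARSE:P1(v=10,ok=F), VALIDATE:-, TRANSFORM:-, EMIT:-] out:-; in:P1
Tick 2: [PARSE:P2(v=8,ok=F), VALIDATE:P1(v=10,ok=F), TRANSFORM:-, EMIT:-] out:-; in:P2
Tick 3: [PARSE:P3(v=18,ok=F), VALIDATE:P2(v=8,ok=F), TRANSFORM:P1(v=0,ok=F), EMIT:-] out:-; in:P3
At end of tick 3: ['P3', 'P2', 'P1', '-']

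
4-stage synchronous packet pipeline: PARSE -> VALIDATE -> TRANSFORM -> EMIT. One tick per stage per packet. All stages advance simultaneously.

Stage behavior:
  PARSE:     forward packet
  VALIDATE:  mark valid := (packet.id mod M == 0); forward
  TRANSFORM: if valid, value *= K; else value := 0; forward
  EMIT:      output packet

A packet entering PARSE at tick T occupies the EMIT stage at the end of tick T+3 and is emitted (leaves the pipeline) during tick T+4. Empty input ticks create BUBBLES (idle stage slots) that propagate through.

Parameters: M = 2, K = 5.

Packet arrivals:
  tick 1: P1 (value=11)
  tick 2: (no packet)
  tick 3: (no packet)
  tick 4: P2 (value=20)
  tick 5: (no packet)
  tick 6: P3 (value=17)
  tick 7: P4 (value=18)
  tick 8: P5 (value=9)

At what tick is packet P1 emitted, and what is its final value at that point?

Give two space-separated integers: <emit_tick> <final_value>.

Tick 1: [PARSE:P1(v=11,ok=F), VALIDATE:-, TRANSFORM:-, EMIT:-] out:-; in:P1
Tick 2: [PARSE:-, VALIDATE:P1(v=11,ok=F), TRANSFORM:-, EMIT:-] out:-; in:-
Tick 3: [PARSE:-, VALIDATE:-, TRANSFORM:P1(v=0,ok=F), EMIT:-] out:-; in:-
Tick 4: [PARSE:P2(v=20,ok=F), VALIDATE:-, TRANSFORM:-, EMIT:P1(v=0,ok=F)] out:-; in:P2
Tick 5: [PARSE:-, VALIDATE:P2(v=20,ok=T), TRANSFORM:-, EMIT:-] out:P1(v=0); in:-
Tick 6: [PARSE:P3(v=17,ok=F), VALIDATE:-, TRANSFORM:P2(v=100,ok=T), EMIT:-] out:-; in:P3
Tick 7: [PARSE:P4(v=18,ok=F), VALIDATE:P3(v=17,ok=F), TRANSFORM:-, EMIT:P2(v=100,ok=T)] out:-; in:P4
Tick 8: [PARSE:P5(v=9,ok=F), VALIDATE:P4(v=18,ok=T), TRANSFORM:P3(v=0,ok=F), EMIT:-] out:P2(v=100); in:P5
Tick 9: [PARSE:-, VALIDATE:P5(v=9,ok=F), TRANSFORM:P4(v=90,ok=T), EMIT:P3(v=0,ok=F)] out:-; in:-
Tick 10: [PARSE:-, VALIDATE:-, TRANSFORM:P5(v=0,ok=F), EMIT:P4(v=90,ok=T)] out:P3(v=0); in:-
Tick 11: [PARSE:-, VALIDATE:-, TRANSFORM:-, EMIT:P5(v=0,ok=F)] out:P4(v=90); in:-
Tick 12: [PARSE:-, VALIDATE:-, TRANSFORM:-, EMIT:-] out:P5(v=0); in:-
P1: arrives tick 1, valid=False (id=1, id%2=1), emit tick 5, final value 0

Answer: 5 0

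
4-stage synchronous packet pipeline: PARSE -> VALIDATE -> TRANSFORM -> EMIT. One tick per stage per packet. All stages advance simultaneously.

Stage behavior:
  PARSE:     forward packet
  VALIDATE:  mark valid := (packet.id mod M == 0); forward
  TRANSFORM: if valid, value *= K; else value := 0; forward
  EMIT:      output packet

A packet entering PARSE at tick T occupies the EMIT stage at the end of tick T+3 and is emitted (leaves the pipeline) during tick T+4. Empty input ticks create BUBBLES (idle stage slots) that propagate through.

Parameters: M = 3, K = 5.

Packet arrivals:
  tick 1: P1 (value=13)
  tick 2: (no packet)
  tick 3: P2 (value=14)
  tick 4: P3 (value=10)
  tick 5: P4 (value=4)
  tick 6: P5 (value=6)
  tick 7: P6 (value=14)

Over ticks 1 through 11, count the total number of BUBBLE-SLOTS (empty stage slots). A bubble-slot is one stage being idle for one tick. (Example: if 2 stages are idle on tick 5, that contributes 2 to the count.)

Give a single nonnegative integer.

Tick 1: [PARSE:P1(v=13,ok=F), VALIDATE:-, TRANSFORM:-, EMIT:-] out:-; bubbles=3
Tick 2: [PARSE:-, VALIDATE:P1(v=13,ok=F), TRANSFORM:-, EMIT:-] out:-; bubbles=3
Tick 3: [PARSE:P2(v=14,ok=F), VALIDATE:-, TRANSFORM:P1(v=0,ok=F), EMIT:-] out:-; bubbles=2
Tick 4: [PARSE:P3(v=10,ok=F), VALIDATE:P2(v=14,ok=F), TRANSFORM:-, EMIT:P1(v=0,ok=F)] out:-; bubbles=1
Tick 5: [PARSE:P4(v=4,ok=F), VALIDATE:P3(v=10,ok=T), TRANSFORM:P2(v=0,ok=F), EMIT:-] out:P1(v=0); bubbles=1
Tick 6: [PARSE:P5(v=6,ok=F), VALIDATE:P4(v=4,ok=F), TRANSFORM:P3(v=50,ok=T), EMIT:P2(v=0,ok=F)] out:-; bubbles=0
Tick 7: [PARSE:P6(v=14,ok=F), VALIDATE:P5(v=6,ok=F), TRANSFORM:P4(v=0,ok=F), EMIT:P3(v=50,ok=T)] out:P2(v=0); bubbles=0
Tick 8: [PARSE:-, VALIDATE:P6(v=14,ok=T), TRANSFORM:P5(v=0,ok=F), EMIT:P4(v=0,ok=F)] out:P3(v=50); bubbles=1
Tick 9: [PARSE:-, VALIDATE:-, TRANSFORM:P6(v=70,ok=T), EMIT:P5(v=0,ok=F)] out:P4(v=0); bubbles=2
Tick 10: [PARSE:-, VALIDATE:-, TRANSFORM:-, EMIT:P6(v=70,ok=T)] out:P5(v=0); bubbles=3
Tick 11: [PARSE:-, VALIDATE:-, TRANSFORM:-, EMIT:-] out:P6(v=70); bubbles=4
Total bubble-slots: 20

Answer: 20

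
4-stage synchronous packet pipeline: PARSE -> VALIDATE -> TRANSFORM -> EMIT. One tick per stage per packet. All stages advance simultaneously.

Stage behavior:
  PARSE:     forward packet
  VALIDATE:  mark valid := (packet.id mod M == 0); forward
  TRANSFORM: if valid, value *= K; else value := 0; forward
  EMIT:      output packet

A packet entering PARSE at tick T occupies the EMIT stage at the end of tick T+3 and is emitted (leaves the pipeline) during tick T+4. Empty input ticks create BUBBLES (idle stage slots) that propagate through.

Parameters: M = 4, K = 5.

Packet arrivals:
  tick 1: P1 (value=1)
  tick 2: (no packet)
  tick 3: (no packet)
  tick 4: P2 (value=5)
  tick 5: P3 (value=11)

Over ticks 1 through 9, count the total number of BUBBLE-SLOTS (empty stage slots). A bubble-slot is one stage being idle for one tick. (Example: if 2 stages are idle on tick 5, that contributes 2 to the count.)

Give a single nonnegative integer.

Tick 1: [PARSE:P1(v=1,ok=F), VALIDATE:-, TRANSFORM:-, EMIT:-] out:-; bubbles=3
Tick 2: [PARSE:-, VALIDATE:P1(v=1,ok=F), TRANSFORM:-, EMIT:-] out:-; bubbles=3
Tick 3: [PARSE:-, VALIDATE:-, TRANSFORM:P1(v=0,ok=F), EMIT:-] out:-; bubbles=3
Tick 4: [PARSE:P2(v=5,ok=F), VALIDATE:-, TRANSFORM:-, EMIT:P1(v=0,ok=F)] out:-; bubbles=2
Tick 5: [PARSE:P3(v=11,ok=F), VALIDATE:P2(v=5,ok=F), TRANSFORM:-, EMIT:-] out:P1(v=0); bubbles=2
Tick 6: [PARSE:-, VALIDATE:P3(v=11,ok=F), TRANSFORM:P2(v=0,ok=F), EMIT:-] out:-; bubbles=2
Tick 7: [PARSE:-, VALIDATE:-, TRANSFORM:P3(v=0,ok=F), EMIT:P2(v=0,ok=F)] out:-; bubbles=2
Tick 8: [PARSE:-, VALIDATE:-, TRANSFORM:-, EMIT:P3(v=0,ok=F)] out:P2(v=0); bubbles=3
Tick 9: [PARSE:-, VALIDATE:-, TRANSFORM:-, EMIT:-] out:P3(v=0); bubbles=4
Total bubble-slots: 24

Answer: 24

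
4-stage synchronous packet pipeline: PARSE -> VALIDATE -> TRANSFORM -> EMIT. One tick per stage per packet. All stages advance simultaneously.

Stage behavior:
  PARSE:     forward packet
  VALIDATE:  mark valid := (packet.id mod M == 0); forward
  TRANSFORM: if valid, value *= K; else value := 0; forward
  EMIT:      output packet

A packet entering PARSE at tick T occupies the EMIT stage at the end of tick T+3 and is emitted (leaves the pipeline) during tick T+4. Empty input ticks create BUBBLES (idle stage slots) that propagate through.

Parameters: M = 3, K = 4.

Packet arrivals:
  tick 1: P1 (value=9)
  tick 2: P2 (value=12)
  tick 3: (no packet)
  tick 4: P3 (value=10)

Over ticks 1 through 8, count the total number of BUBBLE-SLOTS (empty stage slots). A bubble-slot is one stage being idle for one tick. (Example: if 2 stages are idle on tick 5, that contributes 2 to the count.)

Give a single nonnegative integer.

Answer: 20

Derivation:
Tick 1: [PARSE:P1(v=9,ok=F), VALIDATE:-, TRANSFORM:-, EMIT:-] out:-; bubbles=3
Tick 2: [PARSE:P2(v=12,ok=F), VALIDATE:P1(v=9,ok=F), TRANSFORM:-, EMIT:-] out:-; bubbles=2
Tick 3: [PARSE:-, VALIDATE:P2(v=12,ok=F), TRANSFORM:P1(v=0,ok=F), EMIT:-] out:-; bubbles=2
Tick 4: [PARSE:P3(v=10,ok=F), VALIDATE:-, TRANSFORM:P2(v=0,ok=F), EMIT:P1(v=0,ok=F)] out:-; bubbles=1
Tick 5: [PARSE:-, VALIDATE:P3(v=10,ok=T), TRANSFORM:-, EMIT:P2(v=0,ok=F)] out:P1(v=0); bubbles=2
Tick 6: [PARSE:-, VALIDATE:-, TRANSFORM:P3(v=40,ok=T), EMIT:-] out:P2(v=0); bubbles=3
Tick 7: [PARSE:-, VALIDATE:-, TRANSFORM:-, EMIT:P3(v=40,ok=T)] out:-; bubbles=3
Tick 8: [PARSE:-, VALIDATE:-, TRANSFORM:-, EMIT:-] out:P3(v=40); bubbles=4
Total bubble-slots: 20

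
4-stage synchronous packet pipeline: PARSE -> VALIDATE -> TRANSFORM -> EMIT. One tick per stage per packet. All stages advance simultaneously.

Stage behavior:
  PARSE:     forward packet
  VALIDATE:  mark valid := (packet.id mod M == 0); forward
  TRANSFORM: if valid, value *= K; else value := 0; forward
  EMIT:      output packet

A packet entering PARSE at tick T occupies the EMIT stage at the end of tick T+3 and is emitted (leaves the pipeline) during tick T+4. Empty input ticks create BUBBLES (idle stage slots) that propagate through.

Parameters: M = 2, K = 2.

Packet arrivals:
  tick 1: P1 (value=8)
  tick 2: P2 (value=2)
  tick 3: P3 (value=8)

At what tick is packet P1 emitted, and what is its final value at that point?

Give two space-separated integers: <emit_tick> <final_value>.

Answer: 5 0

Derivation:
Tick 1: [PARSE:P1(v=8,ok=F), VALIDATE:-, TRANSFORM:-, EMIT:-] out:-; in:P1
Tick 2: [PARSE:P2(v=2,ok=F), VALIDATE:P1(v=8,ok=F), TRANSFORM:-, EMIT:-] out:-; in:P2
Tick 3: [PARSE:P3(v=8,ok=F), VALIDATE:P2(v=2,ok=T), TRANSFORM:P1(v=0,ok=F), EMIT:-] out:-; in:P3
Tick 4: [PARSE:-, VALIDATE:P3(v=8,ok=F), TRANSFORM:P2(v=4,ok=T), EMIT:P1(v=0,ok=F)] out:-; in:-
Tick 5: [PARSE:-, VALIDATE:-, TRANSFORM:P3(v=0,ok=F), EMIT:P2(v=4,ok=T)] out:P1(v=0); in:-
Tick 6: [PARSE:-, VALIDATE:-, TRANSFORM:-, EMIT:P3(v=0,ok=F)] out:P2(v=4); in:-
Tick 7: [PARSE:-, VALIDATE:-, TRANSFORM:-, EMIT:-] out:P3(v=0); in:-
P1: arrives tick 1, valid=False (id=1, id%2=1), emit tick 5, final value 0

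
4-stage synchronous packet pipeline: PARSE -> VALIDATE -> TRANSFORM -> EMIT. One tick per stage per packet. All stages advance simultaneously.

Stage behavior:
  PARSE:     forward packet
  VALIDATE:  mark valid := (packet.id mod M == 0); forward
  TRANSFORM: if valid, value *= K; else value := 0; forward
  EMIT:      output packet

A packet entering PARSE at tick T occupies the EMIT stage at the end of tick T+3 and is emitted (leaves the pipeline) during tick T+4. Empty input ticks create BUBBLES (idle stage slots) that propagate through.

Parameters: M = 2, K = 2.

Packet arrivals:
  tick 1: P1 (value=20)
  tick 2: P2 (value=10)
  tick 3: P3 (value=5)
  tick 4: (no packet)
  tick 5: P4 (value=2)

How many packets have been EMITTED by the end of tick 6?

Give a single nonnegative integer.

Tick 1: [PARSE:P1(v=20,ok=F), VALIDATE:-, TRANSFORM:-, EMIT:-] out:-; in:P1
Tick 2: [PARSE:P2(v=10,ok=F), VALIDATE:P1(v=20,ok=F), TRANSFORM:-, EMIT:-] out:-; in:P2
Tick 3: [PARSE:P3(v=5,ok=F), VALIDATE:P2(v=10,ok=T), TRANSFORM:P1(v=0,ok=F), EMIT:-] out:-; in:P3
Tick 4: [PARSE:-, VALIDATE:P3(v=5,ok=F), TRANSFORM:P2(v=20,ok=T), EMIT:P1(v=0,ok=F)] out:-; in:-
Tick 5: [PARSE:P4(v=2,ok=F), VALIDATE:-, TRANSFORM:P3(v=0,ok=F), EMIT:P2(v=20,ok=T)] out:P1(v=0); in:P4
Tick 6: [PARSE:-, VALIDATE:P4(v=2,ok=T), TRANSFORM:-, EMIT:P3(v=0,ok=F)] out:P2(v=20); in:-
Emitted by tick 6: ['P1', 'P2']

Answer: 2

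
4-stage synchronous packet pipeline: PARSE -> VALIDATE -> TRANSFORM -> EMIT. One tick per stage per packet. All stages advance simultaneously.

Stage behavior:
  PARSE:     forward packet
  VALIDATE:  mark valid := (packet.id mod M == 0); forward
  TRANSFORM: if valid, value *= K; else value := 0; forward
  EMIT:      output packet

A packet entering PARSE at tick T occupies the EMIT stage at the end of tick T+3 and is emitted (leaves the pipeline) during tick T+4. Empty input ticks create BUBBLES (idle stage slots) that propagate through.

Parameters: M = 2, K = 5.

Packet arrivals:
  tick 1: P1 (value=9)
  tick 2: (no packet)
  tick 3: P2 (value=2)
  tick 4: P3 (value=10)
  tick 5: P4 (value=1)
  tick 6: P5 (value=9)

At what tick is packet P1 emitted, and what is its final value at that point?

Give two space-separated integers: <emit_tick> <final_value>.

Answer: 5 0

Derivation:
Tick 1: [PARSE:P1(v=9,ok=F), VALIDATE:-, TRANSFORM:-, EMIT:-] out:-; in:P1
Tick 2: [PARSE:-, VALIDATE:P1(v=9,ok=F), TRANSFORM:-, EMIT:-] out:-; in:-
Tick 3: [PARSE:P2(v=2,ok=F), VALIDATE:-, TRANSFORM:P1(v=0,ok=F), EMIT:-] out:-; in:P2
Tick 4: [PARSE:P3(v=10,ok=F), VALIDATE:P2(v=2,ok=T), TRANSFORM:-, EMIT:P1(v=0,ok=F)] out:-; in:P3
Tick 5: [PARSE:P4(v=1,ok=F), VALIDATE:P3(v=10,ok=F), TRANSFORM:P2(v=10,ok=T), EMIT:-] out:P1(v=0); in:P4
Tick 6: [PARSE:P5(v=9,ok=F), VALIDATE:P4(v=1,ok=T), TRANSFORM:P3(v=0,ok=F), EMIT:P2(v=10,ok=T)] out:-; in:P5
Tick 7: [PARSE:-, VALIDATE:P5(v=9,ok=F), TRANSFORM:P4(v=5,ok=T), EMIT:P3(v=0,ok=F)] out:P2(v=10); in:-
Tick 8: [PARSE:-, VALIDATE:-, TRANSFORM:P5(v=0,ok=F), EMIT:P4(v=5,ok=T)] out:P3(v=0); in:-
Tick 9: [PARSE:-, VALIDATE:-, TRANSFORM:-, EMIT:P5(v=0,ok=F)] out:P4(v=5); in:-
Tick 10: [PARSE:-, VALIDATE:-, TRANSFORM:-, EMIT:-] out:P5(v=0); in:-
P1: arrives tick 1, valid=False (id=1, id%2=1), emit tick 5, final value 0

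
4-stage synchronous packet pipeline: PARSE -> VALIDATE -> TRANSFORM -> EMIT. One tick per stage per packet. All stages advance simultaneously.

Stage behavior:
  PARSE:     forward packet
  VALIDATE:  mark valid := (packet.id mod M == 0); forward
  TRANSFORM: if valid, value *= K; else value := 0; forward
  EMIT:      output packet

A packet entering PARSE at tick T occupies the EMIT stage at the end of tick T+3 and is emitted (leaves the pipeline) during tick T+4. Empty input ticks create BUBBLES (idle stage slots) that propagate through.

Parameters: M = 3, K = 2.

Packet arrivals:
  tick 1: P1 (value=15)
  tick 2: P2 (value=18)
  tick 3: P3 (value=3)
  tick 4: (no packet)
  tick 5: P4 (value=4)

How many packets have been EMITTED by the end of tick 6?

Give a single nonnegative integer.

Tick 1: [PARSE:P1(v=15,ok=F), VALIDATE:-, TRANSFORM:-, EMIT:-] out:-; in:P1
Tick 2: [PARSE:P2(v=18,ok=F), VALIDATE:P1(v=15,ok=F), TRANSFORM:-, EMIT:-] out:-; in:P2
Tick 3: [PARSE:P3(v=3,ok=F), VALIDATE:P2(v=18,ok=F), TRANSFORM:P1(v=0,ok=F), EMIT:-] out:-; in:P3
Tick 4: [PARSE:-, VALIDATE:P3(v=3,ok=T), TRANSFORM:P2(v=0,ok=F), EMIT:P1(v=0,ok=F)] out:-; in:-
Tick 5: [PARSE:P4(v=4,ok=F), VALIDATE:-, TRANSFORM:P3(v=6,ok=T), EMIT:P2(v=0,ok=F)] out:P1(v=0); in:P4
Tick 6: [PARSE:-, VALIDATE:P4(v=4,ok=F), TRANSFORM:-, EMIT:P3(v=6,ok=T)] out:P2(v=0); in:-
Emitted by tick 6: ['P1', 'P2']

Answer: 2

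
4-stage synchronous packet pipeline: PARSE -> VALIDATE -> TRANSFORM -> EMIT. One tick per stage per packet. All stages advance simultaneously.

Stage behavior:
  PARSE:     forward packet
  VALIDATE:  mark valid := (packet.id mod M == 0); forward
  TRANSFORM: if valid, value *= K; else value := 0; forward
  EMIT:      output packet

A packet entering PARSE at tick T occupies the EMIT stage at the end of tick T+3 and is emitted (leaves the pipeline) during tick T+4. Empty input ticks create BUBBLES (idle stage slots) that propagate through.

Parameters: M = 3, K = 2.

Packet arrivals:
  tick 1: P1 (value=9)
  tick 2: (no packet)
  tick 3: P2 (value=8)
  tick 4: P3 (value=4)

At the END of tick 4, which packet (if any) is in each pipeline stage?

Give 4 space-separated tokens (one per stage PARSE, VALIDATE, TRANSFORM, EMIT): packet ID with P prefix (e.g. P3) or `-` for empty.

Tick 1: [PARSE:P1(v=9,ok=F), VALIDATE:-, TRANSFORM:-, EMIT:-] out:-; in:P1
Tick 2: [PARSE:-, VALIDATE:P1(v=9,ok=F), TRANSFORM:-, EMIT:-] out:-; in:-
Tick 3: [PARSE:P2(v=8,ok=F), VALIDATE:-, TRANSFORM:P1(v=0,ok=F), EMIT:-] out:-; in:P2
Tick 4: [PARSE:P3(v=4,ok=F), VALIDATE:P2(v=8,ok=F), TRANSFORM:-, EMIT:P1(v=0,ok=F)] out:-; in:P3
At end of tick 4: ['P3', 'P2', '-', 'P1']

Answer: P3 P2 - P1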